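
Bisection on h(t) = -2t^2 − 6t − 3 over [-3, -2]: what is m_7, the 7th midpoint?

h(-2.5) = -0.5 < 0, so the root lies in [-2.5, -2]
h(-2.25) = 0.375 > 0, so the root lies in [-2.5, -2.25]
h(-2.375) = -0.03125 < 0, so the root lies in [-2.375, -2.25]
h(-2.3125) = 0.1797 > 0, so the root lies in [-2.375, -2.3125]
h(-2.34375) = 0.0762 > 0, so the root lies in [-2.375, -2.34375]
h(-2.359375) = 0.0229 > 0, so the root lies in [-2.375, -2.359375]
h(-2.3671875) = -0.004 < 0, so the root lies in [-2.3671875, -2.359375]

-2.3671875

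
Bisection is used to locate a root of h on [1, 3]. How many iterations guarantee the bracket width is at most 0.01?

Width after n steps is 2/2^n. Need 2^n ≥ 2/0.01 = 200.
2^7 = 128 < 200 ≤ 2^8 = 256, so n = 8.

8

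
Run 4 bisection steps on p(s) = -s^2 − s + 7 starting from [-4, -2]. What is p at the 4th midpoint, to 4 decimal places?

0.3594

midpoint -3: p = 1 > 0 → [-4, -3]
midpoint -3.5: p = -1.75 < 0 → [-3.5, -3]
midpoint -3.25: p = -0.3125 < 0 → [-3.25, -3]
midpoint -3.125: p = 0.3594 > 0 → [-3.25, -3.125]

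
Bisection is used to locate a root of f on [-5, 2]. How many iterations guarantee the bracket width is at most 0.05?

8

Width after n steps is 7/2^n. Need 2^n ≥ 7/0.05 = 140.
2^7 = 128 < 140 ≤ 2^8 = 256, so n = 8.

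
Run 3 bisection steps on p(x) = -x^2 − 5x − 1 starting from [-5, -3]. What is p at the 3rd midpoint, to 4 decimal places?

0.1875

m = -4, p(m) = 3 (+); new bracket [-5, -4]
m = -4.5, p(m) = 1.25 (+); new bracket [-5, -4.5]
m = -4.75, p(m) = 0.1875 (+); new bracket [-5, -4.75]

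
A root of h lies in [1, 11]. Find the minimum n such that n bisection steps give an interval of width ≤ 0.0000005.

Width after n steps is 10/2^n. Need 2^n ≥ 10/0.0000005 = 20000000.
2^24 = 16777216 < 20000000 ≤ 2^25 = 33554432, so n = 25.

25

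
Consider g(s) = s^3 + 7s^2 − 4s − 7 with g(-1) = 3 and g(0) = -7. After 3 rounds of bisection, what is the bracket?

[-0.875, -0.75]

s = -0.5 gives g = -3.375, negative; keep [-1, -0.5]
s = -0.75 gives g = -0.484375, negative; keep [-1, -0.75]
s = -0.875 gives g = 1.189453, positive; keep [-0.875, -0.75]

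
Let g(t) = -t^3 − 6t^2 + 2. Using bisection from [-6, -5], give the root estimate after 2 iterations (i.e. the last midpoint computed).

m = -5.5, g(m) = -13.125 (−); new bracket [-6, -5.5]
m = -5.75, g(m) = -6.265625 (−); new bracket [-6, -5.75]

-5.75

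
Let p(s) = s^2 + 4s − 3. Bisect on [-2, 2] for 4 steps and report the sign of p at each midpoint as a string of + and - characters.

-+-+

s = 0 gives p = -3, negative; keep [0, 2]
s = 1 gives p = 2, positive; keep [0, 1]
s = 0.5 gives p = -0.75, negative; keep [0.5, 1]
s = 0.75 gives p = 0.5625, positive; keep [0.5, 0.75]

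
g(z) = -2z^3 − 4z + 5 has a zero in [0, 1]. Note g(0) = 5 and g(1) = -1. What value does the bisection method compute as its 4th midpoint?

0.9375

g(0.5) = 2.75 > 0, so the root lies in [0.5, 1]
g(0.75) = 1.15625 > 0, so the root lies in [0.75, 1]
g(0.875) = 0.160156 > 0, so the root lies in [0.875, 1]
g(0.9375) = -0.3979 < 0, so the root lies in [0.875, 0.9375]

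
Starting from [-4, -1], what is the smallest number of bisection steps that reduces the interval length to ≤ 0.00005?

16

Width after n steps is 3/2^n. Need 2^n ≥ 3/0.00005 = 60000.
2^15 = 32768 < 60000 ≤ 2^16 = 65536, so n = 16.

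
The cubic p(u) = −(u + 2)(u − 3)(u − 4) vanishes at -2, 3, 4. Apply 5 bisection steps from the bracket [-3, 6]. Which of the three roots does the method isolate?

-2

u = 1.5 gives p = -13.125, negative; keep [-3, 1.5]
u = -0.75 gives p = -22.265625, negative; keep [-3, -0.75]
u = -1.875 gives p = -3.580078, negative; keep [-3, -1.875]
u = -2.4375 gives p = 15.3142, positive; keep [-2.4375, -1.875]
u = -2.15625 gives p = 4.9599, positive; keep [-2.15625, -1.875]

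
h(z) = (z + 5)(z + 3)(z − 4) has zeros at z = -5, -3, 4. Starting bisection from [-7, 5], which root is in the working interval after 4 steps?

4

midpoint -1: h = -40 < 0 → [-1, 5]
midpoint 2: h = -70 < 0 → [2, 5]
midpoint 3.5: h = -27.625 < 0 → [3.5, 5]
midpoint 4.25: h = 16.7656 > 0 → [3.5, 4.25]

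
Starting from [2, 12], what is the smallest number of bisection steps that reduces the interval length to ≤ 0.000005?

21

Width after n steps is 10/2^n. Need 2^n ≥ 10/0.000005 = 2000000.
2^20 = 1048576 < 2000000 ≤ 2^21 = 2097152, so n = 21.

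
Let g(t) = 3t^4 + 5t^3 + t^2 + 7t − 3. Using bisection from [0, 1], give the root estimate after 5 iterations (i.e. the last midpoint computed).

t = 0.5 gives g = 1.5625, positive; keep [0, 0.5]
t = 0.25 gives g = -1.097656, negative; keep [0.25, 0.5]
t = 0.375 gives g = 0.088623, positive; keep [0.25, 0.375]
t = 0.3125 gives g = -0.5336, negative; keep [0.3125, 0.375]
t = 0.34375 gives g = -0.2306, negative; keep [0.34375, 0.375]

0.34375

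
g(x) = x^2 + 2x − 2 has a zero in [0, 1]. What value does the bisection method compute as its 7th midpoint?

x = 0.5 gives g = -0.75, negative; keep [0.5, 1]
x = 0.75 gives g = 0.0625, positive; keep [0.5, 0.75]
x = 0.625 gives g = -0.359375, negative; keep [0.625, 0.75]
x = 0.6875 gives g = -0.1523, negative; keep [0.6875, 0.75]
x = 0.71875 gives g = -0.0459, negative; keep [0.71875, 0.75]
x = 0.734375 gives g = 0.0081, positive; keep [0.71875, 0.734375]
x = 0.7265625 gives g = -0.019, negative; keep [0.7265625, 0.734375]

0.7265625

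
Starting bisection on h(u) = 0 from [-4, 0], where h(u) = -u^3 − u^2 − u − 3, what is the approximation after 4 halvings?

-1.75

midpoint -2: h = 3 > 0 → [-2, 0]
midpoint -1: h = -2 < 0 → [-2, -1]
midpoint -1.5: h = -0.375 < 0 → [-2, -1.5]
midpoint -1.75: h = 1.0469 > 0 → [-1.75, -1.5]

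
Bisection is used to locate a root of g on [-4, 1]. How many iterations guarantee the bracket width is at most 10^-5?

Width after n steps is 5/2^n. Need 2^n ≥ 5/10^-5 = 500000.
2^18 = 262144 < 500000 ≤ 2^19 = 524288, so n = 19.

19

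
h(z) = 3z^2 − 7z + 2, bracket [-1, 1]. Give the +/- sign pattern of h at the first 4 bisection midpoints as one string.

z = 0 gives h = 2, positive; keep [0, 1]
z = 0.5 gives h = -0.75, negative; keep [0, 0.5]
z = 0.25 gives h = 0.4375, positive; keep [0.25, 0.5]
z = 0.375 gives h = -0.2031, negative; keep [0.25, 0.375]

+-+-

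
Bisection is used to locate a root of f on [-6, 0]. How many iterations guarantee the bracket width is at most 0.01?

Width after n steps is 6/2^n. Need 2^n ≥ 6/0.01 = 600.
2^9 = 512 < 600 ≤ 2^10 = 1024, so n = 10.

10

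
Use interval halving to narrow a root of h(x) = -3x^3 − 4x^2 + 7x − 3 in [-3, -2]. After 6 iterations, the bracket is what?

[-2.453125, -2.4375]

midpoint -2.5: h = 1.375 > 0 → [-2.5, -2]
midpoint -2.25: h = -4.828125 < 0 → [-2.5, -2.25]
midpoint -2.375: h = -1.998047 < 0 → [-2.5, -2.375]
midpoint -2.4375: h = -0.3816 < 0 → [-2.5, -2.4375]
midpoint -2.46875: h = 0.4789 > 0 → [-2.46875, -2.4375]
midpoint -2.453125: h = 0.0442 > 0 → [-2.453125, -2.4375]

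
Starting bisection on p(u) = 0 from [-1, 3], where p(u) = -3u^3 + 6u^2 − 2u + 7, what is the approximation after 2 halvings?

midpoint 1: p = 8 > 0 → [1, 3]
midpoint 2: p = 3 > 0 → [2, 3]

2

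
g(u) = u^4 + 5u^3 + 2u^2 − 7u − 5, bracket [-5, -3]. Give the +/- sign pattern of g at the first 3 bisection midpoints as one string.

m = -4, g(m) = -9 (−); new bracket [-5, -4]
m = -4.5, g(m) = 21.4375 (+); new bracket [-4.5, -4]
m = -4.25, g(m) = 3.300781 (+); new bracket [-4.25, -4]

-++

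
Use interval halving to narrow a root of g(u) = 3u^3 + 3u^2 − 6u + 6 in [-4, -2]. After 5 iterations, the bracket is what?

m = -3, g(m) = -30 (−); new bracket [-3, -2]
m = -2.5, g(m) = -7.125 (−); new bracket [-2.5, -2]
m = -2.25, g(m) = 0.515625 (+); new bracket [-2.5, -2.25]
m = -2.375, g(m) = -3.0176 (−); new bracket [-2.375, -2.25]
m = -2.3125, g(m) = -1.1814 (−); new bracket [-2.3125, -2.25]

[-2.3125, -2.25]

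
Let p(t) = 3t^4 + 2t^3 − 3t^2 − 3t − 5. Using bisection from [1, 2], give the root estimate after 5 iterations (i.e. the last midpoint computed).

1.34375

t = 1.5 gives p = 5.6875, positive; keep [1, 1.5]
t = 1.25 gives p = -2.207031, negative; keep [1.25, 1.5]
t = 1.375 gives p = 1.125732, positive; keep [1.25, 1.375]
t = 1.3125 gives p = -0.6809, negative; keep [1.3125, 1.375]
t = 1.34375 gives p = 0.1857, positive; keep [1.3125, 1.34375]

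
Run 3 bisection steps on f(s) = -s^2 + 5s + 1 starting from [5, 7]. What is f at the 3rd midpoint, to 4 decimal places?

-0.3125

s = 6 gives f = -5, negative; keep [5, 6]
s = 5.5 gives f = -1.75, negative; keep [5, 5.5]
s = 5.25 gives f = -0.3125, negative; keep [5, 5.25]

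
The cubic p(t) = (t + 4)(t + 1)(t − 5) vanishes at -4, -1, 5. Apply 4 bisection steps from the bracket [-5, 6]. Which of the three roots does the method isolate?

5

t = 0.5 gives p = -30.375, negative; keep [0.5, 6]
t = 3.25 gives p = -53.921875, negative; keep [3.25, 6]
t = 4.625 gives p = -18.193359, negative; keep [4.625, 6]
t = 5.3125 gives p = 18.3704, positive; keep [4.625, 5.3125]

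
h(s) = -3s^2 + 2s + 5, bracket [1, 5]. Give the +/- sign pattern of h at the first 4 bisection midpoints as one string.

h(3) = -16 < 0, so the root lies in [1, 3]
h(2) = -3 < 0, so the root lies in [1, 2]
h(1.5) = 1.25 > 0, so the root lies in [1.5, 2]
h(1.75) = -0.6875 < 0, so the root lies in [1.5, 1.75]

--+-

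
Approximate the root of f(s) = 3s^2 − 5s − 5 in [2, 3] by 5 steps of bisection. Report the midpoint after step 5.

s = 2.5 gives f = 1.25, positive; keep [2, 2.5]
s = 2.25 gives f = -1.0625, negative; keep [2.25, 2.5]
s = 2.375 gives f = 0.046875, positive; keep [2.25, 2.375]
s = 2.3125 gives f = -0.5195, negative; keep [2.3125, 2.375]
s = 2.34375 gives f = -0.2393, negative; keep [2.34375, 2.375]

2.34375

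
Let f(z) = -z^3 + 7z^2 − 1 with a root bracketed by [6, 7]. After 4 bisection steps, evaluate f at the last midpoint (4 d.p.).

2.0081

f(6.5) = 20.125 > 0, so the root lies in [6.5, 7]
f(6.75) = 10.390625 > 0, so the root lies in [6.75, 7]
f(6.875) = 4.908203 > 0, so the root lies in [6.875, 7]
f(6.9375) = 2.0081 > 0, so the root lies in [6.9375, 7]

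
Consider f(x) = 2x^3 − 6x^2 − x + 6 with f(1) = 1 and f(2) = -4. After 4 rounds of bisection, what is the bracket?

[1.125, 1.1875]

m = 1.5, f(m) = -2.25 (−); new bracket [1, 1.5]
m = 1.25, f(m) = -0.71875 (−); new bracket [1, 1.25]
m = 1.125, f(m) = 0.128906 (+); new bracket [1.125, 1.25]
m = 1.1875, f(m) = -0.2993 (−); new bracket [1.125, 1.1875]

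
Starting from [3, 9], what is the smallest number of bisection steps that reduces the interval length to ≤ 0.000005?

21

Width after n steps is 6/2^n. Need 2^n ≥ 6/0.000005 = 1200000.
2^20 = 1048576 < 1200000 ≤ 2^21 = 2097152, so n = 21.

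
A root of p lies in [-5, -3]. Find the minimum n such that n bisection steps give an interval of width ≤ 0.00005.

Width after n steps is 2/2^n. Need 2^n ≥ 2/0.00005 = 40000.
2^15 = 32768 < 40000 ≤ 2^16 = 65536, so n = 16.

16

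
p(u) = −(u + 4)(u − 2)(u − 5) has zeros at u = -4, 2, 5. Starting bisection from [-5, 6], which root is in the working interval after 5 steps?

u = 0.5 gives p = -30.375, negative; keep [-5, 0.5]
u = -2.25 gives p = -53.921875, negative; keep [-5, -2.25]
u = -3.625 gives p = -18.193359, negative; keep [-5, -3.625]
u = -4.3125 gives p = 18.3704, positive; keep [-4.3125, -3.625]
u = -3.96875 gives p = -1.6729, negative; keep [-4.3125, -3.96875]

-4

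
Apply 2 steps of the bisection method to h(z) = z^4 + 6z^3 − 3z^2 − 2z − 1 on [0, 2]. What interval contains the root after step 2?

h(1) = 1 > 0, so the root lies in [0, 1]
h(0.5) = -1.9375 < 0, so the root lies in [0.5, 1]

[0.5, 1]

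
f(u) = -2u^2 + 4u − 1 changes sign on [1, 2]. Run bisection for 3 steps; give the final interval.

f(1.5) = 0.5 > 0, so the root lies in [1.5, 2]
f(1.75) = -0.125 < 0, so the root lies in [1.5, 1.75]
f(1.625) = 0.21875 > 0, so the root lies in [1.625, 1.75]

[1.625, 1.75]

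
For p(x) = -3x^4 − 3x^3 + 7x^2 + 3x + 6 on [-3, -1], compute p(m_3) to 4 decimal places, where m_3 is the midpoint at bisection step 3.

p(-2) = 4 > 0, so the root lies in [-3, -2]
p(-2.5) = -28.0625 < 0, so the root lies in [-2.5, -2]
p(-2.25) = -8.027344 < 0, so the root lies in [-2.25, -2]

-8.0273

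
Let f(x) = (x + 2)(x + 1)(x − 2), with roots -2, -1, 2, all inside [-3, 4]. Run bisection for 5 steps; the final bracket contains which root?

f(0.5) = -5.625 < 0, so the root lies in [0.5, 4]
f(2.25) = 3.453125 > 0, so the root lies in [0.5, 2.25]
f(1.375) = -5.009766 < 0, so the root lies in [1.375, 2.25]
f(1.8125) = -2.0105 < 0, so the root lies in [1.8125, 2.25]
f(2.03125) = 0.3819 > 0, so the root lies in [1.8125, 2.03125]

2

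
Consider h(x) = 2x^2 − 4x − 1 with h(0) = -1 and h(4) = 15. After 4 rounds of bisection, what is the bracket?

h(2) = -1 < 0, so the root lies in [2, 4]
h(3) = 5 > 0, so the root lies in [2, 3]
h(2.5) = 1.5 > 0, so the root lies in [2, 2.5]
h(2.25) = 0.125 > 0, so the root lies in [2, 2.25]

[2, 2.25]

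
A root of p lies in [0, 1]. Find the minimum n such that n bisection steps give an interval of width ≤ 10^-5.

Width after n steps is 1/2^n. Need 2^n ≥ 1/10^-5 = 100000.
2^16 = 65536 < 100000 ≤ 2^17 = 131072, so n = 17.

17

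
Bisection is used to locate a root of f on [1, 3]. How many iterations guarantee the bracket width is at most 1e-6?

Width after n steps is 2/2^n. Need 2^n ≥ 2/1e-6 = 2000000.
2^20 = 1048576 < 2000000 ≤ 2^21 = 2097152, so n = 21.

21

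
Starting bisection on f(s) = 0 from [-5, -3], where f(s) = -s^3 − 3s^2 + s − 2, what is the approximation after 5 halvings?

f(-4) = 10 > 0, so the root lies in [-4, -3]
f(-3.5) = 0.625 > 0, so the root lies in [-3.5, -3]
f(-3.25) = -2.609375 < 0, so the root lies in [-3.5, -3.25]
f(-3.375) = -1.1035 < 0, so the root lies in [-3.5, -3.375]
f(-3.4375) = -0.2678 < 0, so the root lies in [-3.5, -3.4375]

-3.4375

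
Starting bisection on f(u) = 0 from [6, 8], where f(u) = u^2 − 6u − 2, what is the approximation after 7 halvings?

6.328125

m = 7, f(m) = 5 (+); new bracket [6, 7]
m = 6.5, f(m) = 1.25 (+); new bracket [6, 6.5]
m = 6.25, f(m) = -0.4375 (−); new bracket [6.25, 6.5]
m = 6.375, f(m) = 0.3906 (+); new bracket [6.25, 6.375]
m = 6.3125, f(m) = -0.0273 (−); new bracket [6.3125, 6.375]
m = 6.34375, f(m) = 0.1807 (+); new bracket [6.3125, 6.34375]
m = 6.328125, f(m) = 0.0764 (+); new bracket [6.3125, 6.328125]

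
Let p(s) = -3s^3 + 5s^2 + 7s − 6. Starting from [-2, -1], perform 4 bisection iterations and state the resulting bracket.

[-1.3125, -1.25]

m = -1.5, p(m) = 4.875 (+); new bracket [-1.5, -1]
m = -1.25, p(m) = -1.078125 (−); new bracket [-1.5, -1.25]
m = -1.375, p(m) = 1.626953 (+); new bracket [-1.375, -1.25]
m = -1.3125, p(m) = 0.2087 (+); new bracket [-1.3125, -1.25]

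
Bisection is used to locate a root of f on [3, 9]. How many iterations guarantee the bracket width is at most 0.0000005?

24

Width after n steps is 6/2^n. Need 2^n ≥ 6/0.0000005 = 12000000.
2^23 = 8388608 < 12000000 ≤ 2^24 = 16777216, so n = 24.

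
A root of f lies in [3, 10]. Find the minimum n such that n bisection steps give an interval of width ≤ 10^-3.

13

Width after n steps is 7/2^n. Need 2^n ≥ 7/10^-3 = 7000.
2^12 = 4096 < 7000 ≤ 2^13 = 8192, so n = 13.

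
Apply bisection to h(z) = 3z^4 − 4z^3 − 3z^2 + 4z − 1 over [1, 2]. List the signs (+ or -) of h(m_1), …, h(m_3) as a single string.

-++

z = 1.5 gives h = -0.0625, negative; keep [1.5, 2]
z = 1.75 gives h = 3.511719, positive; keep [1.5, 1.75]
z = 1.625 gives h = 1.332764, positive; keep [1.5, 1.625]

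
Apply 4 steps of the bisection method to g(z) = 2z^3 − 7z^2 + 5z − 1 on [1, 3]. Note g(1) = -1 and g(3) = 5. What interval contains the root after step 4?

midpoint 2: g = -3 < 0 → [2, 3]
midpoint 2.5: g = -1 < 0 → [2.5, 3]
midpoint 2.75: g = 1.40625 > 0 → [2.5, 2.75]
midpoint 2.625: g = 0.0664 > 0 → [2.5, 2.625]

[2.5, 2.625]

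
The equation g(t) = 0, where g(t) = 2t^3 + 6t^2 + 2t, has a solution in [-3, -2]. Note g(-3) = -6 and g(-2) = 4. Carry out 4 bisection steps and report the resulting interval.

[-2.625, -2.5625]

t = -2.5 gives g = 1.25, positive; keep [-3, -2.5]
t = -2.75 gives g = -1.71875, negative; keep [-2.75, -2.5]
t = -2.625 gives g = -0.082031, negative; keep [-2.625, -2.5]
t = -2.5625 gives g = 0.6206, positive; keep [-2.625, -2.5625]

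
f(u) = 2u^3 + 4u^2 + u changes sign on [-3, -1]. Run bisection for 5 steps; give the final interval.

midpoint -2: f = -2 < 0 → [-2, -1]
midpoint -1.5: f = 0.75 > 0 → [-2, -1.5]
midpoint -1.75: f = -0.21875 < 0 → [-1.75, -1.5]
midpoint -1.625: f = 0.3555 > 0 → [-1.75, -1.625]
midpoint -1.6875: f = 0.0923 > 0 → [-1.75, -1.6875]

[-1.75, -1.6875]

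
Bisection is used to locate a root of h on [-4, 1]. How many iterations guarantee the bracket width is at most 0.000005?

Width after n steps is 5/2^n. Need 2^n ≥ 5/0.000005 = 1000000.
2^19 = 524288 < 1000000 ≤ 2^20 = 1048576, so n = 20.

20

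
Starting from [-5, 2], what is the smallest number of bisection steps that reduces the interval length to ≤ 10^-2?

Width after n steps is 7/2^n. Need 2^n ≥ 7/10^-2 = 700.
2^9 = 512 < 700 ≤ 2^10 = 1024, so n = 10.

10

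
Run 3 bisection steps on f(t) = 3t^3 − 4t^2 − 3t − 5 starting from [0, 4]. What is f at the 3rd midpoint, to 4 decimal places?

9.3750

midpoint 2: f = -3 < 0 → [2, 4]
midpoint 3: f = 31 > 0 → [2, 3]
midpoint 2.5: f = 9.375 > 0 → [2, 2.5]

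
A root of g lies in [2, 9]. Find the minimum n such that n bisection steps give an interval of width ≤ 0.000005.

Width after n steps is 7/2^n. Need 2^n ≥ 7/0.000005 = 1400000.
2^20 = 1048576 < 1400000 ≤ 2^21 = 2097152, so n = 21.

21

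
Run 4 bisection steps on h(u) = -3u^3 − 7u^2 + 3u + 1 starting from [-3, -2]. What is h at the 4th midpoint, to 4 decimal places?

m = -2.5, h(m) = -3.375 (−); new bracket [-3, -2.5]
m = -2.75, h(m) = 2.203125 (+); new bracket [-2.75, -2.5]
m = -2.625, h(m) = -0.845703 (−); new bracket [-2.75, -2.625]
m = -2.6875, h(m) = 0.6116 (+); new bracket [-2.6875, -2.625]

0.6116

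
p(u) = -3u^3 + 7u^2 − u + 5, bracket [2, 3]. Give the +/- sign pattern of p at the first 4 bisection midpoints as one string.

u = 2.5 gives p = -0.625, negative; keep [2, 2.5]
u = 2.25 gives p = 4.015625, positive; keep [2.25, 2.5]
u = 2.375 gives p = 1.919922, positive; keep [2.375, 2.5]
u = 2.4375 gives p = 0.7058, positive; keep [2.4375, 2.5]

-+++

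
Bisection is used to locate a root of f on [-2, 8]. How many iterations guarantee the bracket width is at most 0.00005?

Width after n steps is 10/2^n. Need 2^n ≥ 10/0.00005 = 200000.
2^17 = 131072 < 200000 ≤ 2^18 = 262144, so n = 18.

18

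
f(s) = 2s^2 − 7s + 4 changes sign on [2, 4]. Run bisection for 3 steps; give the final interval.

[2.75, 3]

m = 3, f(m) = 1 (+); new bracket [2, 3]
m = 2.5, f(m) = -1 (−); new bracket [2.5, 3]
m = 2.75, f(m) = -0.125 (−); new bracket [2.75, 3]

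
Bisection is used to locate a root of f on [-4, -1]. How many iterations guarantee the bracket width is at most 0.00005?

Width after n steps is 3/2^n. Need 2^n ≥ 3/0.00005 = 60000.
2^15 = 32768 < 60000 ≤ 2^16 = 65536, so n = 16.

16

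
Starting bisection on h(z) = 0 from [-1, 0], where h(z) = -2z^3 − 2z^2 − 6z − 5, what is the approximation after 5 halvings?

-0.84375

z = -0.5 gives h = -2.25, negative; keep [-1, -0.5]
z = -0.75 gives h = -0.78125, negative; keep [-1, -0.75]
z = -0.875 gives h = 0.058594, positive; keep [-0.875, -0.75]
z = -0.8125 gives h = -0.3726, negative; keep [-0.875, -0.8125]
z = -0.84375 gives h = -0.16, negative; keep [-0.875, -0.84375]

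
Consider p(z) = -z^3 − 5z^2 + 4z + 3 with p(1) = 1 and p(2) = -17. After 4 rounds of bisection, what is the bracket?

m = 1.5, p(m) = -5.625 (−); new bracket [1, 1.5]
m = 1.25, p(m) = -1.765625 (−); new bracket [1, 1.25]
m = 1.125, p(m) = -0.251953 (−); new bracket [1, 1.125]
m = 1.0625, p(m) = 0.406 (+); new bracket [1.0625, 1.125]

[1.0625, 1.125]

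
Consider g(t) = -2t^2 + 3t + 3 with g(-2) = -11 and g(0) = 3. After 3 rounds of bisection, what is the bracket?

m = -1, g(m) = -2 (−); new bracket [-1, 0]
m = -0.5, g(m) = 1 (+); new bracket [-1, -0.5]
m = -0.75, g(m) = -0.375 (−); new bracket [-0.75, -0.5]

[-0.75, -0.5]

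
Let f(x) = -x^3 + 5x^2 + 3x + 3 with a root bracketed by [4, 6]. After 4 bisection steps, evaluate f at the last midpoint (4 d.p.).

0.0996

f(5) = 18 > 0, so the root lies in [5, 6]
f(5.5) = 4.375 > 0, so the root lies in [5.5, 6]
f(5.75) = -4.546875 < 0, so the root lies in [5.5, 5.75]
f(5.625) = 0.0996 > 0, so the root lies in [5.625, 5.75]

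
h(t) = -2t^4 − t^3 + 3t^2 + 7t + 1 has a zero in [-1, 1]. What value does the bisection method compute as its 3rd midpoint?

-0.25

t = 0 gives h = 1, positive; keep [-1, 0]
t = -0.5 gives h = -1.75, negative; keep [-0.5, 0]
t = -0.25 gives h = -0.554688, negative; keep [-0.25, 0]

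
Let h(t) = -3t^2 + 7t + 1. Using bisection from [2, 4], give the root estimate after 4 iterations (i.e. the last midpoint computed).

t = 3 gives h = -5, negative; keep [2, 3]
t = 2.5 gives h = -0.25, negative; keep [2, 2.5]
t = 2.25 gives h = 1.5625, positive; keep [2.25, 2.5]
t = 2.375 gives h = 0.7031, positive; keep [2.375, 2.5]

2.375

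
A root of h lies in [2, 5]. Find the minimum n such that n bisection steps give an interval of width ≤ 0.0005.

13

Width after n steps is 3/2^n. Need 2^n ≥ 3/0.0005 = 6000.
2^12 = 4096 < 6000 ≤ 2^13 = 8192, so n = 13.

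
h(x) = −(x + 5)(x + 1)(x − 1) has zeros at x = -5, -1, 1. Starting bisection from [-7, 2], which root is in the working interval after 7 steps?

h(-2.5) = -13.125 < 0, so the root lies in [-7, -2.5]
h(-4.75) = -5.390625 < 0, so the root lies in [-7, -4.75]
h(-5.875) = 29.326172 > 0, so the root lies in [-5.875, -4.75]
h(-5.3125) = 8.5071 > 0, so the root lies in [-5.3125, -4.75]
h(-5.03125) = 0.7598 > 0, so the root lies in [-5.03125, -4.75]
h(-4.890625) = -2.5067 < 0, so the root lies in [-5.03125, -4.890625]
h(-4.9609375) = -0.9223 < 0, so the root lies in [-5.03125, -4.9609375]

-5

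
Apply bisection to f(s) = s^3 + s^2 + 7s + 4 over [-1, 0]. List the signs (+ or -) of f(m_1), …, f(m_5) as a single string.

+--+-

m = -0.5, f(m) = 0.625 (+); new bracket [-1, -0.5]
m = -0.75, f(m) = -1.109375 (−); new bracket [-0.75, -0.5]
m = -0.625, f(m) = -0.228516 (−); new bracket [-0.625, -0.5]
m = -0.5625, f(m) = 0.2009 (+); new bracket [-0.625, -0.5625]
m = -0.59375, f(m) = -0.013 (−); new bracket [-0.59375, -0.5625]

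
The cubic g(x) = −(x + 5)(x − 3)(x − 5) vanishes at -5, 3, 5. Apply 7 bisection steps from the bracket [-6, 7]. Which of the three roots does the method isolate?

-5

midpoint 0.5: g = -61.875 < 0 → [-6, 0.5]
midpoint -2.75: g = -100.265625 < 0 → [-6, -2.75]
midpoint -4.375: g = -43.212891 < 0 → [-6, -4.375]
midpoint -5.1875: g = 15.6394 > 0 → [-5.1875, -4.375]
midpoint -4.78125: g = -16.6491 < 0 → [-5.1875, -4.78125]
midpoint -4.984375: g = -1.2456 < 0 → [-5.1875, -4.984375]
midpoint -5.0859375: g = 7.0086 > 0 → [-5.0859375, -4.984375]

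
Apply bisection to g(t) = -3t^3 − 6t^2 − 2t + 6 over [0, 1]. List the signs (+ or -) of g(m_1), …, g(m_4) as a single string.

+-++

g(0.5) = 3.125 > 0, so the root lies in [0.5, 1]
g(0.75) = -0.140625 < 0, so the root lies in [0.5, 0.75]
g(0.625) = 1.673828 > 0, so the root lies in [0.625, 0.75]
g(0.6875) = 0.8142 > 0, so the root lies in [0.6875, 0.75]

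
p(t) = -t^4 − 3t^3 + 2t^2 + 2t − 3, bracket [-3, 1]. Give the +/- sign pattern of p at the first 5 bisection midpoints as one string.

-+++-

p(-1) = -1 < 0, so the root lies in [-3, -1]
p(-2) = 9 > 0, so the root lies in [-2, -1]
p(-1.5) = 3.5625 > 0, so the root lies in [-1.5, -1]
p(-1.25) = 1.043 > 0, so the root lies in [-1.25, -1]
p(-1.125) = -0.0491 < 0, so the root lies in [-1.25, -1.125]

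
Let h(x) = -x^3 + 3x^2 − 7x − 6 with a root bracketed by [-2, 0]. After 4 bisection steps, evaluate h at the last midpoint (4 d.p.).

x = -1 gives h = 5, positive; keep [-1, 0]
x = -0.5 gives h = -1.625, negative; keep [-1, -0.5]
x = -0.75 gives h = 1.359375, positive; keep [-0.75, -0.5]
x = -0.625 gives h = -0.209, negative; keep [-0.75, -0.625]

-0.2090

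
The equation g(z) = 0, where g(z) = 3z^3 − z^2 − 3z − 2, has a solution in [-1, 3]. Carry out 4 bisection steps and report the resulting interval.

[1.25, 1.5]

g(1) = -3 < 0, so the root lies in [1, 3]
g(2) = 12 > 0, so the root lies in [1, 2]
g(1.5) = 1.375 > 0, so the root lies in [1, 1.5]
g(1.25) = -1.4531 < 0, so the root lies in [1.25, 1.5]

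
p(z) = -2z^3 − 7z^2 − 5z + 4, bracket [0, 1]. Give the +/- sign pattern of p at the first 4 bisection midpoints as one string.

z = 0.5 gives p = -0.5, negative; keep [0, 0.5]
z = 0.25 gives p = 2.28125, positive; keep [0.25, 0.5]
z = 0.375 gives p = 1.035156, positive; keep [0.375, 0.5]
z = 0.4375 gives p = 0.3052, positive; keep [0.4375, 0.5]

-+++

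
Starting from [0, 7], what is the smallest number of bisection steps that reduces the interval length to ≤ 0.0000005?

Width after n steps is 7/2^n. Need 2^n ≥ 7/0.0000005 = 14000000.
2^23 = 8388608 < 14000000 ≤ 2^24 = 16777216, so n = 24.

24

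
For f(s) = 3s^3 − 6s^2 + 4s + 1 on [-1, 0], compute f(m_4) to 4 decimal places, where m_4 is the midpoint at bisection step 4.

m = -0.5, f(m) = -2.875 (−); new bracket [-0.5, 0]
m = -0.25, f(m) = -0.421875 (−); new bracket [-0.25, 0]
m = -0.125, f(m) = 0.400391 (+); new bracket [-0.25, -0.125]
m = -0.1875, f(m) = 0.0193 (+); new bracket [-0.25, -0.1875]

0.0193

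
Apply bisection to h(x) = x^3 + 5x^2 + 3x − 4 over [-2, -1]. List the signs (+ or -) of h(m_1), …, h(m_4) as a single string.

-++-

midpoint -1.5: h = -0.625 < 0 → [-2, -1.5]
midpoint -1.75: h = 0.703125 > 0 → [-1.75, -1.5]
midpoint -1.625: h = 0.037109 > 0 → [-1.625, -1.5]
midpoint -1.5625: h = -0.2952 < 0 → [-1.625, -1.5625]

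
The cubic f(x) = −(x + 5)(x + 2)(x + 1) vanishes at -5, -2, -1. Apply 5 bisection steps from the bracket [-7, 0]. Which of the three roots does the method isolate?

-5

f(-3.5) = -5.625 < 0, so the root lies in [-7, -3.5]
f(-5.25) = 3.453125 > 0, so the root lies in [-5.25, -3.5]
f(-4.375) = -5.009766 < 0, so the root lies in [-5.25, -4.375]
f(-4.8125) = -2.0105 < 0, so the root lies in [-5.25, -4.8125]
f(-5.03125) = 0.3819 > 0, so the root lies in [-5.03125, -4.8125]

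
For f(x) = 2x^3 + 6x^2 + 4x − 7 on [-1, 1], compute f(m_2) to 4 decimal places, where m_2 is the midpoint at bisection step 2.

-3.2500

midpoint 0: f = -7 < 0 → [0, 1]
midpoint 0.5: f = -3.25 < 0 → [0.5, 1]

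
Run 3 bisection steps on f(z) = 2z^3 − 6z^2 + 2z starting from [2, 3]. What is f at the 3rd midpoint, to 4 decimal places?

midpoint 2.5: f = -1.25 < 0 → [2.5, 3]
midpoint 2.75: f = 1.71875 > 0 → [2.5, 2.75]
midpoint 2.625: f = 0.082031 > 0 → [2.5, 2.625]

0.0820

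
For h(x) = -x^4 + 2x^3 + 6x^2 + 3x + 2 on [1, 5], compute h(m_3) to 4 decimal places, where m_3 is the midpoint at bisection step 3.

21.6875

h(3) = 38 > 0, so the root lies in [3, 5]
h(4) = -18 < 0, so the root lies in [3, 4]
h(3.5) = 21.6875 > 0, so the root lies in [3.5, 4]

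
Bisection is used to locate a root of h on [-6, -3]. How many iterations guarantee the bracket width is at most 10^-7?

Width after n steps is 3/2^n. Need 2^n ≥ 3/10^-7 = 30000000.
2^24 = 16777216 < 30000000 ≤ 2^25 = 33554432, so n = 25.

25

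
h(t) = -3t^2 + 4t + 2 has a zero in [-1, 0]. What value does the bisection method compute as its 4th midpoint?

-0.4375

h(-0.5) = -0.75 < 0, so the root lies in [-0.5, 0]
h(-0.25) = 0.8125 > 0, so the root lies in [-0.5, -0.25]
h(-0.375) = 0.078125 > 0, so the root lies in [-0.5, -0.375]
h(-0.4375) = -0.3242 < 0, so the root lies in [-0.4375, -0.375]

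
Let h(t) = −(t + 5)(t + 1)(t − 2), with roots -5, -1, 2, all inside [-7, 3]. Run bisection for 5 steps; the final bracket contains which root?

-5

t = -2 gives h = -12, negative; keep [-7, -2]
t = -4.5 gives h = -11.375, negative; keep [-7, -4.5]
t = -5.75 gives h = 27.609375, positive; keep [-5.75, -4.5]
t = -5.125 gives h = 3.6738, positive; keep [-5.125, -4.5]
t = -4.8125 gives h = -4.8699, negative; keep [-5.125, -4.8125]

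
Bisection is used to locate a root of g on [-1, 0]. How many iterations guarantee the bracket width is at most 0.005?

8

Width after n steps is 1/2^n. Need 2^n ≥ 1/0.005 = 200.
2^7 = 128 < 200 ≤ 2^8 = 256, so n = 8.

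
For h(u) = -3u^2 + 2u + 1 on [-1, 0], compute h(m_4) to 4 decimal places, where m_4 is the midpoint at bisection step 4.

0.0820

u = -0.5 gives h = -0.75, negative; keep [-0.5, 0]
u = -0.25 gives h = 0.3125, positive; keep [-0.5, -0.25]
u = -0.375 gives h = -0.171875, negative; keep [-0.375, -0.25]
u = -0.3125 gives h = 0.082, positive; keep [-0.375, -0.3125]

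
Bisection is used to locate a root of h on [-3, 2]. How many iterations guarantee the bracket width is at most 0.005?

10

Width after n steps is 5/2^n. Need 2^n ≥ 5/0.005 = 1000.
2^9 = 512 < 1000 ≤ 2^10 = 1024, so n = 10.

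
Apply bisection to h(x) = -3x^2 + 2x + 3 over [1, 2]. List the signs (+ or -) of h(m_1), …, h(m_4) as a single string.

-++-

x = 1.5 gives h = -0.75, negative; keep [1, 1.5]
x = 1.25 gives h = 0.8125, positive; keep [1.25, 1.5]
x = 1.375 gives h = 0.078125, positive; keep [1.375, 1.5]
x = 1.4375 gives h = -0.3242, negative; keep [1.375, 1.4375]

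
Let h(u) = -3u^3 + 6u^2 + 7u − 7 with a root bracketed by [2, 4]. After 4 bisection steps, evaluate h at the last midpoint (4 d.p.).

-1.5449

u = 3 gives h = -13, negative; keep [2, 3]
u = 2.5 gives h = 1.125, positive; keep [2.5, 3]
u = 2.75 gives h = -4.765625, negative; keep [2.5, 2.75]
u = 2.625 gives h = -1.5449, negative; keep [2.5, 2.625]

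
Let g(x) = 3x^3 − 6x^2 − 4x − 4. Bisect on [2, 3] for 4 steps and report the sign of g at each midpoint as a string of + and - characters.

-+-+

g(2.5) = -4.625 < 0, so the root lies in [2.5, 3]
g(2.75) = 2.015625 > 0, so the root lies in [2.5, 2.75]
g(2.625) = -1.580078 < 0, so the root lies in [2.625, 2.75]
g(2.6875) = 0.1467 > 0, so the root lies in [2.625, 2.6875]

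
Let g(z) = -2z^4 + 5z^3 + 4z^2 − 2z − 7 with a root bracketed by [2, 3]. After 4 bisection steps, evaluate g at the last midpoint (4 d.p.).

-0.5384

m = 2.5, g(m) = 13 (+); new bracket [2.5, 3]
m = 2.75, g(m) = 7.351562 (+); new bracket [2.75, 3]
m = 2.875, g(m) = 2.489746 (+); new bracket [2.875, 3]
m = 2.9375, g(m) = -0.5384 (−); new bracket [2.875, 2.9375]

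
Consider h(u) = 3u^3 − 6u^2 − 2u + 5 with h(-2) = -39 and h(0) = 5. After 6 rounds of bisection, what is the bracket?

[-0.90625, -0.875]

m = -1, h(m) = -2 (−); new bracket [-1, 0]
m = -0.5, h(m) = 4.125 (+); new bracket [-1, -0.5]
m = -0.75, h(m) = 1.859375 (+); new bracket [-1, -0.75]
m = -0.875, h(m) = 0.1465 (+); new bracket [-1, -0.875]
m = -0.9375, h(m) = -0.8704 (−); new bracket [-0.9375, -0.875]
m = -0.90625, h(m) = -0.3481 (−); new bracket [-0.90625, -0.875]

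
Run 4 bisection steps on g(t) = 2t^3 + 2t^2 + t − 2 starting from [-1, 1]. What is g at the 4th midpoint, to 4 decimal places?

t = 0 gives g = -2, negative; keep [0, 1]
t = 0.5 gives g = -0.75, negative; keep [0.5, 1]
t = 0.75 gives g = 0.71875, positive; keep [0.5, 0.75]
t = 0.625 gives g = -0.1055, negative; keep [0.625, 0.75]

-0.1055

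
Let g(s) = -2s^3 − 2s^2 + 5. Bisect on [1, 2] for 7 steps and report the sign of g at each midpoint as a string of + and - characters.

---+-++

midpoint 1.5: g = -6.25 < 0 → [1, 1.5]
midpoint 1.25: g = -2.03125 < 0 → [1, 1.25]
midpoint 1.125: g = -0.378906 < 0 → [1, 1.125]
midpoint 1.0625: g = 0.3433 > 0 → [1.0625, 1.125]
midpoint 1.09375: g = -0.0095 < 0 → [1.0625, 1.09375]
midpoint 1.078125: g = 0.169 > 0 → [1.078125, 1.09375]
midpoint 1.0859375: g = 0.0803 > 0 → [1.0859375, 1.09375]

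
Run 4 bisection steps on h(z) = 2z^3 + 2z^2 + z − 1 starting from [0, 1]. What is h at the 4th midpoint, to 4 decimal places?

m = 0.5, h(m) = 0.25 (+); new bracket [0, 0.5]
m = 0.25, h(m) = -0.59375 (−); new bracket [0.25, 0.5]
m = 0.375, h(m) = -0.238281 (−); new bracket [0.375, 0.5]
m = 0.4375, h(m) = -0.0122 (−); new bracket [0.4375, 0.5]

-0.0122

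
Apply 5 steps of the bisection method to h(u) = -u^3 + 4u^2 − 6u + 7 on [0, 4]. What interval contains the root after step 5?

[2.625, 2.75]

midpoint 2: h = 3 > 0 → [2, 4]
midpoint 3: h = -2 < 0 → [2, 3]
midpoint 2.5: h = 1.375 > 0 → [2.5, 3]
midpoint 2.75: h = -0.0469 < 0 → [2.5, 2.75]
midpoint 2.625: h = 0.7246 > 0 → [2.625, 2.75]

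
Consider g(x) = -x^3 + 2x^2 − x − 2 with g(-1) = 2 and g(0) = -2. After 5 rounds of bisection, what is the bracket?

g(-0.5) = -0.875 < 0, so the root lies in [-1, -0.5]
g(-0.75) = 0.296875 > 0, so the root lies in [-0.75, -0.5]
g(-0.625) = -0.349609 < 0, so the root lies in [-0.75, -0.625]
g(-0.6875) = -0.0422 < 0, so the root lies in [-0.75, -0.6875]
g(-0.71875) = 0.1233 > 0, so the root lies in [-0.71875, -0.6875]

[-0.71875, -0.6875]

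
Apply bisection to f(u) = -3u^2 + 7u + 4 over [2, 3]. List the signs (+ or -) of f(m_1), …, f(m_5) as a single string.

f(2.5) = 2.75 > 0, so the root lies in [2.5, 3]
f(2.75) = 0.5625 > 0, so the root lies in [2.75, 3]
f(2.875) = -0.671875 < 0, so the root lies in [2.75, 2.875]
f(2.8125) = -0.043 < 0, so the root lies in [2.75, 2.8125]
f(2.78125) = 0.2627 > 0, so the root lies in [2.78125, 2.8125]

++--+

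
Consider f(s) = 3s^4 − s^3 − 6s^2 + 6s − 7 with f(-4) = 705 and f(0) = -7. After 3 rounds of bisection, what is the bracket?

[-2, -1.5]

f(-2) = 13 > 0, so the root lies in [-2, 0]
f(-1) = -15 < 0, so the root lies in [-2, -1]
f(-1.5) = -10.9375 < 0, so the root lies in [-2, -1.5]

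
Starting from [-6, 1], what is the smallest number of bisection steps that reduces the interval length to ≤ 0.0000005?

24

Width after n steps is 7/2^n. Need 2^n ≥ 7/0.0000005 = 14000000.
2^23 = 8388608 < 14000000 ≤ 2^24 = 16777216, so n = 24.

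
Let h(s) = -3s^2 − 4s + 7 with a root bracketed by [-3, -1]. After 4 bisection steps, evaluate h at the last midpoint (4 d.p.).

-0.4219

m = -2, h(m) = 3 (+); new bracket [-3, -2]
m = -2.5, h(m) = -1.75 (−); new bracket [-2.5, -2]
m = -2.25, h(m) = 0.8125 (+); new bracket [-2.5, -2.25]
m = -2.375, h(m) = -0.4219 (−); new bracket [-2.375, -2.25]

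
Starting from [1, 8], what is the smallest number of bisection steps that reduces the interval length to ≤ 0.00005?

18

Width after n steps is 7/2^n. Need 2^n ≥ 7/0.00005 = 140000.
2^17 = 131072 < 140000 ≤ 2^18 = 262144, so n = 18.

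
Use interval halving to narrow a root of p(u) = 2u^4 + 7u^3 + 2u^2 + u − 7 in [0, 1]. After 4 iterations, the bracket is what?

[0.8125, 0.875]

u = 0.5 gives p = -5, negative; keep [0.5, 1]
u = 0.75 gives p = -1.539062, negative; keep [0.75, 1]
u = 0.875 gives p = 1.268066, positive; keep [0.75, 0.875]
u = 0.8125 gives p = -0.2409, negative; keep [0.8125, 0.875]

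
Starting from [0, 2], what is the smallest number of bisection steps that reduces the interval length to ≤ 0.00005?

16

Width after n steps is 2/2^n. Need 2^n ≥ 2/0.00005 = 40000.
2^15 = 32768 < 40000 ≤ 2^16 = 65536, so n = 16.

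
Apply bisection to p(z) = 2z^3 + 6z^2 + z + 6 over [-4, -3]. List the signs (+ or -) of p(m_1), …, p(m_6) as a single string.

p(-3.5) = -9.75 < 0, so the root lies in [-3.5, -3]
p(-3.25) = -2.53125 < 0, so the root lies in [-3.25, -3]
p(-3.125) = 0.433594 > 0, so the root lies in [-3.25, -3.125]
p(-3.1875) = -0.9976 < 0, so the root lies in [-3.1875, -3.125]
p(-3.15625) = -0.2693 < 0, so the root lies in [-3.15625, -3.125]
p(-3.140625) = 0.0853 > 0, so the root lies in [-3.15625, -3.140625]

--+--+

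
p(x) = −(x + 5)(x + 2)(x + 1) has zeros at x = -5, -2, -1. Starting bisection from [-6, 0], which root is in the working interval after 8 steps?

-5

m = -3, p(m) = -4 (−); new bracket [-6, -3]
m = -4.5, p(m) = -4.375 (−); new bracket [-6, -4.5]
m = -5.25, p(m) = 3.453125 (+); new bracket [-5.25, -4.5]
m = -4.875, p(m) = -1.3926 (−); new bracket [-5.25, -4.875]
m = -5.0625, p(m) = 0.7776 (+); new bracket [-5.0625, -4.875]
m = -4.96875, p(m) = -0.3682 (−); new bracket [-5.0625, -4.96875]
m = -5.015625, p(m) = 0.1892 (+); new bracket [-5.015625, -4.96875]
m = -4.9921875, p(m) = -0.0933 (−); new bracket [-5.015625, -4.9921875]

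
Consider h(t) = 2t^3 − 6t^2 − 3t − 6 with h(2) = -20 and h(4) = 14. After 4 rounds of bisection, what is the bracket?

m = 3, h(m) = -15 (−); new bracket [3, 4]
m = 3.5, h(m) = -4.25 (−); new bracket [3.5, 4]
m = 3.75, h(m) = 3.84375 (+); new bracket [3.5, 3.75]
m = 3.625, h(m) = -0.4492 (−); new bracket [3.625, 3.75]

[3.625, 3.75]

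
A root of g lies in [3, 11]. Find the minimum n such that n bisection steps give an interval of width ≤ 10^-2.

Width after n steps is 8/2^n. Need 2^n ≥ 8/10^-2 = 800.
2^9 = 512 < 800 ≤ 2^10 = 1024, so n = 10.

10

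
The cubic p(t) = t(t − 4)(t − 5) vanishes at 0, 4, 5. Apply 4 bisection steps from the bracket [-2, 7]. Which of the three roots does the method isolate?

0

p(2.5) = 9.375 > 0, so the root lies in [-2, 2.5]
p(0.25) = 4.453125 > 0, so the root lies in [-2, 0.25]
p(-0.875) = -25.060547 < 0, so the root lies in [-0.875, 0.25]
p(-0.3125) = -7.1594 < 0, so the root lies in [-0.3125, 0.25]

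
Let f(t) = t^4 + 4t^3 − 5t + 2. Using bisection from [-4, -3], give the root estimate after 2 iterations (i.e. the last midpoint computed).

m = -3.5, f(m) = -1.9375 (−); new bracket [-4, -3.5]
m = -3.75, f(m) = 7.566406 (+); new bracket [-3.75, -3.5]

-3.75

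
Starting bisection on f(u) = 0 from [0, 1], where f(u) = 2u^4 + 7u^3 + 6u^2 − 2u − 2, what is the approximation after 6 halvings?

u = 0.5 gives f = -0.5, negative; keep [0.5, 1]
u = 0.75 gives f = 3.460938, positive; keep [0.5, 0.75]
u = 0.625 gives f = 1.10791, positive; keep [0.5, 0.625]
u = 0.5625 gives f = 0.2195, positive; keep [0.5, 0.5625]
u = 0.53125 gives f = -0.1603, negative; keep [0.53125, 0.5625]
u = 0.546875 gives f = 0.0245, positive; keep [0.53125, 0.546875]

0.546875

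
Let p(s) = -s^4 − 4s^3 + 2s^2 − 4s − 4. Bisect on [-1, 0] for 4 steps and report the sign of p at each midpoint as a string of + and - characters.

-++-

p(-0.5) = -1.0625 < 0, so the root lies in [-1, -0.5]
p(-0.75) = 1.496094 > 0, so the root lies in [-0.75, -0.5]
p(-0.625) = 0.105225 > 0, so the root lies in [-0.625, -0.5]
p(-0.5625) = -0.5054 < 0, so the root lies in [-0.625, -0.5625]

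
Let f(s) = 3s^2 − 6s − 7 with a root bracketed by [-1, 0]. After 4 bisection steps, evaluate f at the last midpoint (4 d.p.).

-0.1445

midpoint -0.5: f = -3.25 < 0 → [-1, -0.5]
midpoint -0.75: f = -0.8125 < 0 → [-1, -0.75]
midpoint -0.875: f = 0.546875 > 0 → [-0.875, -0.75]
midpoint -0.8125: f = -0.1445 < 0 → [-0.875, -0.8125]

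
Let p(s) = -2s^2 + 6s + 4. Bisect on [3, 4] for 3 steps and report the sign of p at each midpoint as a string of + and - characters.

s = 3.5 gives p = 0.5, positive; keep [3.5, 4]
s = 3.75 gives p = -1.625, negative; keep [3.5, 3.75]
s = 3.625 gives p = -0.53125, negative; keep [3.5, 3.625]

+--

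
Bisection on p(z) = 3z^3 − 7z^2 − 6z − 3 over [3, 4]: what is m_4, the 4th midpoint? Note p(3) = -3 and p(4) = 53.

z = 3.5 gives p = 18.875, positive; keep [3, 3.5]
z = 3.25 gives p = 6.546875, positive; keep [3, 3.25]
z = 3.125 gives p = 1.443359, positive; keep [3, 3.125]
z = 3.0625 gives p = -0.8586, negative; keep [3.0625, 3.125]

3.0625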